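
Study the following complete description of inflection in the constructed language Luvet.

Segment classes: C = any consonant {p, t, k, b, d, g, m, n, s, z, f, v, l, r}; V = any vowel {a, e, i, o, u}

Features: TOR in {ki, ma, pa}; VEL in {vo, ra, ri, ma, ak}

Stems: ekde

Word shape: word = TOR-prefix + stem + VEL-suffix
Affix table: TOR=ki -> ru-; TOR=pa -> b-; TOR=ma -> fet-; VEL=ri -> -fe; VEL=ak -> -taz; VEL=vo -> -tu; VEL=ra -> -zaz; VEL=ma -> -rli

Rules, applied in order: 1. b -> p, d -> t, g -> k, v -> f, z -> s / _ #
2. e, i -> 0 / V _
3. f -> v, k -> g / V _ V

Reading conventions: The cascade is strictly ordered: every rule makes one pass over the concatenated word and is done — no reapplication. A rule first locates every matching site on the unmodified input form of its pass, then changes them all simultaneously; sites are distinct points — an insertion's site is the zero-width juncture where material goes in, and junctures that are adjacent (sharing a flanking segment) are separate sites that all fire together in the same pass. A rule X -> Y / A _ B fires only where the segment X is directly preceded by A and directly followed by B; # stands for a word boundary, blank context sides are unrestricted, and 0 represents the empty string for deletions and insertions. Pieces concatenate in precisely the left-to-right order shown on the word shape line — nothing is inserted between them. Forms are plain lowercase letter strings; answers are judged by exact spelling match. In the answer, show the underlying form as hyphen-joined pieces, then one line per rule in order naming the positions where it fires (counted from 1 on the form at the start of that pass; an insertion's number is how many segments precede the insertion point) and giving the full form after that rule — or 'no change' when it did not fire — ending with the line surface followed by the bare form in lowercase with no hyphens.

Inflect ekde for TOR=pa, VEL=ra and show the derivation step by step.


underlying: b-ekde-zaz
1. b -> p, d -> t, g -> k, v -> f, z -> s / _ #: fires at position(s) 8: bekdezas
2. e, i -> 0 / V _: no change
3. f -> v, k -> g / V _ V: no change
surface: bekdezas


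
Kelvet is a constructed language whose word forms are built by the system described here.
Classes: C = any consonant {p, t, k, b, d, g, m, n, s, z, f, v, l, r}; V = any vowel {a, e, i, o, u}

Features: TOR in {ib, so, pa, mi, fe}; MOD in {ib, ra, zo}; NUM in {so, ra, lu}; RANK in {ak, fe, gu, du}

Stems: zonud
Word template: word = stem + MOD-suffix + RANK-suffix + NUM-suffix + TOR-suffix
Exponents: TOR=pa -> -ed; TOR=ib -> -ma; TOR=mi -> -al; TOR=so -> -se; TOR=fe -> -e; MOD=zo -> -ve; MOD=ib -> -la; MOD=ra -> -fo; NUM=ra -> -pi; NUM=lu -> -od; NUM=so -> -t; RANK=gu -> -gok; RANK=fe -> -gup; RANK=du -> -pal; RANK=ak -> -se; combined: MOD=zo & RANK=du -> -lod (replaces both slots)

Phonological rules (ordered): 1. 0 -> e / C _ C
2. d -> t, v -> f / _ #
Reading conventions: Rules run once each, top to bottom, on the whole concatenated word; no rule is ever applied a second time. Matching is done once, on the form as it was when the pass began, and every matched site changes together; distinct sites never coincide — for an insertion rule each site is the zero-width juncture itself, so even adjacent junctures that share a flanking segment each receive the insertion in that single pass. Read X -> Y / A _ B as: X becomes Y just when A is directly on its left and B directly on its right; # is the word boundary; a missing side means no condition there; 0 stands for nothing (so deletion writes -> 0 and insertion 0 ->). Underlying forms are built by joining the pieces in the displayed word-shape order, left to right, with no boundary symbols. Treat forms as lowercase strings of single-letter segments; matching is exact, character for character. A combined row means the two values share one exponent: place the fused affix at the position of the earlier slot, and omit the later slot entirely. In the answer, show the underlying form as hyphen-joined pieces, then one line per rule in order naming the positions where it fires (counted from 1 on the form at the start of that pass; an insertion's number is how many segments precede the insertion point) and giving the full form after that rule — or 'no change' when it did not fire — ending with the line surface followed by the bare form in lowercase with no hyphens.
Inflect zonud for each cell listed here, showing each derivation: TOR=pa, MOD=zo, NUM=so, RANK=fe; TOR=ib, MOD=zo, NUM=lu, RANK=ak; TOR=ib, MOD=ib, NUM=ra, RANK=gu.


cell TOR=pa, MOD=zo, NUM=so, RANK=fe:
underlying: zonud-ve-gup-t-ed
1. 0 -> e / C _ C: inserts after position(s) 5, 10: zonudevegupeted
2. d -> t, v -> f / _ #: fires at position(s) 15: zonudevegupetet
surface: zonudevegupetet

cell TOR=ib, MOD=zo, NUM=lu, RANK=ak:
underlying: zonud-ve-se-od-ma
1. 0 -> e / C _ C: inserts after position(s) 5, 11: zonudeveseodema
2. d -> t, v -> f / _ #: no change
surface: zonudeveseodema

cell TOR=ib, MOD=ib, NUM=ra, RANK=gu:
underlying: zonud-la-gok-pi-ma
1. 0 -> e / C _ C: inserts after position(s) 5, 10: zonudelagokepima
2. d -> t, v -> f / _ #: no change
surface: zonudelagokepima


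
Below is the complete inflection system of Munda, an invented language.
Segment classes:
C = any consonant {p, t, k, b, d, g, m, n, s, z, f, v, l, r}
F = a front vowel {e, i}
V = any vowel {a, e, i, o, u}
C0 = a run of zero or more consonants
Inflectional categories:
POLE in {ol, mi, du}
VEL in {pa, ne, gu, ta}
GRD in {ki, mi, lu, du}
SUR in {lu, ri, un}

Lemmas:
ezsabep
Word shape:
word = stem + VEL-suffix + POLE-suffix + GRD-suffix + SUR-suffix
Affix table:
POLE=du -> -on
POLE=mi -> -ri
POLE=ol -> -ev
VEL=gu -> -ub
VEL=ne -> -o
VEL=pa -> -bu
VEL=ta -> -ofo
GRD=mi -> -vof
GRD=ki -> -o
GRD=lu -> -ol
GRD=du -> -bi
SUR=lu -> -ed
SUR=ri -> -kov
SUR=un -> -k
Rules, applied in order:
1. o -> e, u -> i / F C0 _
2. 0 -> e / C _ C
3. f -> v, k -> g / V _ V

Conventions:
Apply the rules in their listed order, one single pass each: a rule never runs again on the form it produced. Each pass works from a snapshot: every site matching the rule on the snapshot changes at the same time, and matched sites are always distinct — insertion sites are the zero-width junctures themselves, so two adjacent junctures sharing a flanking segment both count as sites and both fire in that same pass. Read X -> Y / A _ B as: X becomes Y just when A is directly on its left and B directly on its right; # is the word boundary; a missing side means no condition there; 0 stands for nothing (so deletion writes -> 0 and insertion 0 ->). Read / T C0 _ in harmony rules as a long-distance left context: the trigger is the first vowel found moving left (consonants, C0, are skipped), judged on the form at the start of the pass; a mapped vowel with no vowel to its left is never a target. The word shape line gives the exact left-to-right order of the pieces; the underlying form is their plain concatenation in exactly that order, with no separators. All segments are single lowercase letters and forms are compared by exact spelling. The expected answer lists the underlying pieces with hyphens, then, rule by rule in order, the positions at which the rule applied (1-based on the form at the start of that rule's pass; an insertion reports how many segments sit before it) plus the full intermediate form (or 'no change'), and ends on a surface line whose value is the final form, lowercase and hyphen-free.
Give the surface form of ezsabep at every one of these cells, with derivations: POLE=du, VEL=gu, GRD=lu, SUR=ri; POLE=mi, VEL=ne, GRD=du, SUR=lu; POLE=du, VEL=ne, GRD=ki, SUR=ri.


cell POLE=du, VEL=gu, GRD=lu, SUR=ri:
underlying: ezsabep-ub-on-ol-kov
1. o -> e, u -> i / F C0 _: fires at position(s) 8: ezsabepibonolkov
2. 0 -> e / C _ C: inserts after position(s) 2, 13: ezesabepibonolekov
3. f -> v, k -> g / V _ V: fires at position(s) 16: ezesabepibonolegov
surface: ezesabepibonolegov

cell POLE=mi, VEL=ne, GRD=du, SUR=lu:
underlying: ezsabep-o-ri-bi-ed
1. o -> e, u -> i / F C0 _: fires at position(s) 8: ezsabeperibied
2. 0 -> e / C _ C: inserts after position(s) 2: ezesabeperibied
3. f -> v, k -> g / V _ V: no change
surface: ezesabeperibied

cell POLE=du, VEL=ne, GRD=ki, SUR=ri:
underlying: ezsabep-o-on-o-kov
1. o -> e, u -> i / F C0 _: fires at position(s) 8: ezsabepeonokov
2. 0 -> e / C _ C: inserts after position(s) 2: ezesabepeonokov
3. f -> v, k -> g / V _ V: fires at position(s) 13: ezesabepeonogov
surface: ezesabepeonogov


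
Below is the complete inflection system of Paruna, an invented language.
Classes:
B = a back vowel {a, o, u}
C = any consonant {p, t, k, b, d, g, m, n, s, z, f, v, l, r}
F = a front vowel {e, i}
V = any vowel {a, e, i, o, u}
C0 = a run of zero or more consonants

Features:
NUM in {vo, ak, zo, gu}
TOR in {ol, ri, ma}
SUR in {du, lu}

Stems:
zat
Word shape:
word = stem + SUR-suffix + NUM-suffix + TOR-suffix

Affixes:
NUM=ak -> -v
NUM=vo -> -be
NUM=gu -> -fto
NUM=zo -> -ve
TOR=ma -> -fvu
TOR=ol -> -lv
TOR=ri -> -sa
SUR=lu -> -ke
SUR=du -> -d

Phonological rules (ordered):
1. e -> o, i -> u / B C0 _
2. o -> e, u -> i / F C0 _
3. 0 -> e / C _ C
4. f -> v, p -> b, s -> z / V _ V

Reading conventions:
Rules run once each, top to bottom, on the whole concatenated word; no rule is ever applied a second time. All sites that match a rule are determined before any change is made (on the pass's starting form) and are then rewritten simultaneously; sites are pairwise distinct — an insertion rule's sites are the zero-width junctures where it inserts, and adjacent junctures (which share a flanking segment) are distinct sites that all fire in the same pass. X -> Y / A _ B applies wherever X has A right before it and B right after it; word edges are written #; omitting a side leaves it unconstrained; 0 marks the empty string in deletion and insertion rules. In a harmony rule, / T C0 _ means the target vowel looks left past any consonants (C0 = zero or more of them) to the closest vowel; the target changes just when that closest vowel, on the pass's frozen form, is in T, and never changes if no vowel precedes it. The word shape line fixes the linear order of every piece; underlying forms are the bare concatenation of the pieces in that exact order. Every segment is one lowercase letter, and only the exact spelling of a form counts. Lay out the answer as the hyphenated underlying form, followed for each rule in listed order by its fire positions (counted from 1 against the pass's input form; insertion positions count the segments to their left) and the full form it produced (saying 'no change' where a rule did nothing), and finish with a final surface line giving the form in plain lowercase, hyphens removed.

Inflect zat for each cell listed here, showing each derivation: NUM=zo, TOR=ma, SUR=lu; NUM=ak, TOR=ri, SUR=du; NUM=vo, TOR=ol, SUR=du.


cell NUM=zo, TOR=ma, SUR=lu:
underlying: zat-ke-ve-fvu
1. e -> o, i -> u / B C0 _: fires at position(s) 5: zatkovefvu
2. o -> e, u -> i / F C0 _: fires at position(s) 10: zatkovefvi
3. 0 -> e / C _ C: inserts after position(s) 3, 8: zatekovefevi
4. f -> v, p -> b, s -> z / V _ V: fires at position(s) 9: zatekovevevi
surface: zatekovevevi

cell NUM=ak, TOR=ri, SUR=du:
underlying: zat-d-v-sa
1. e -> o, i -> u / B C0 _: no change
2. o -> e, u -> i / F C0 _: no change
3. 0 -> e / C _ C: inserts after position(s) 3, 4, 5: zatedevesa
4. f -> v, p -> b, s -> z / V _ V: fires at position(s) 9: zatedeveza
surface: zatedeveza

cell NUM=vo, TOR=ol, SUR=du:
underlying: zat-d-be-lv
1. e -> o, i -> u / B C0 _: fires at position(s) 6: zatdbolv
2. o -> e, u -> i / F C0 _: no change
3. 0 -> e / C _ C: inserts after position(s) 3, 4, 7: zatedebolev
4. f -> v, p -> b, s -> z / V _ V: no change
surface: zatedebolev


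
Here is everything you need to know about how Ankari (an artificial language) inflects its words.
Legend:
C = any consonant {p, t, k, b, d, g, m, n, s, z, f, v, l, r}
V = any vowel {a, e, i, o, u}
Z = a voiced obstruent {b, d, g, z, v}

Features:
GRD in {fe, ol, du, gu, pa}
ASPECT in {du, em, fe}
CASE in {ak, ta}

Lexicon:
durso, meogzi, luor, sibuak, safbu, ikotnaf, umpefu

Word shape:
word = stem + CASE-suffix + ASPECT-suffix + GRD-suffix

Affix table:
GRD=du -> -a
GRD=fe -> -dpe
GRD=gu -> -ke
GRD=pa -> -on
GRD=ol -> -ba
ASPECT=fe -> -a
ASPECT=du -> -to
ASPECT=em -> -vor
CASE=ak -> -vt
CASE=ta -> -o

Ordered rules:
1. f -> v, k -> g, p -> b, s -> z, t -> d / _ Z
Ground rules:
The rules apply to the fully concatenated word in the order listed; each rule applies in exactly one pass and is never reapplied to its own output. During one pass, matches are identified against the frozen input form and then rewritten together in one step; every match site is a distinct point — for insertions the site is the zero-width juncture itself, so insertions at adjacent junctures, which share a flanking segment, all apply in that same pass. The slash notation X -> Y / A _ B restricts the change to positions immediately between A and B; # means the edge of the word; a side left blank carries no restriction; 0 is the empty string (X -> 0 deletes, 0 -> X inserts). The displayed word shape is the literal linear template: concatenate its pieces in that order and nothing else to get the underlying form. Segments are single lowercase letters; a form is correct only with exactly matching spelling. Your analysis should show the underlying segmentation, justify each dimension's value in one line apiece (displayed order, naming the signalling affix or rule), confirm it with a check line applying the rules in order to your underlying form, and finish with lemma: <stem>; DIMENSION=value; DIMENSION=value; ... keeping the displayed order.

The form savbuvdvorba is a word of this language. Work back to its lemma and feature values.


underlying: safbu-vt-vor-ba
GRD=ol - signalled by the affix -ba
ASPECT=em - signalled by the affix -vor
CASE=ak - signalled by the affix -vt
check: safbuvtvorba -> savbuvdvorba
lemma: safbu; GRD=ol; ASPECT=em; CASE=ak


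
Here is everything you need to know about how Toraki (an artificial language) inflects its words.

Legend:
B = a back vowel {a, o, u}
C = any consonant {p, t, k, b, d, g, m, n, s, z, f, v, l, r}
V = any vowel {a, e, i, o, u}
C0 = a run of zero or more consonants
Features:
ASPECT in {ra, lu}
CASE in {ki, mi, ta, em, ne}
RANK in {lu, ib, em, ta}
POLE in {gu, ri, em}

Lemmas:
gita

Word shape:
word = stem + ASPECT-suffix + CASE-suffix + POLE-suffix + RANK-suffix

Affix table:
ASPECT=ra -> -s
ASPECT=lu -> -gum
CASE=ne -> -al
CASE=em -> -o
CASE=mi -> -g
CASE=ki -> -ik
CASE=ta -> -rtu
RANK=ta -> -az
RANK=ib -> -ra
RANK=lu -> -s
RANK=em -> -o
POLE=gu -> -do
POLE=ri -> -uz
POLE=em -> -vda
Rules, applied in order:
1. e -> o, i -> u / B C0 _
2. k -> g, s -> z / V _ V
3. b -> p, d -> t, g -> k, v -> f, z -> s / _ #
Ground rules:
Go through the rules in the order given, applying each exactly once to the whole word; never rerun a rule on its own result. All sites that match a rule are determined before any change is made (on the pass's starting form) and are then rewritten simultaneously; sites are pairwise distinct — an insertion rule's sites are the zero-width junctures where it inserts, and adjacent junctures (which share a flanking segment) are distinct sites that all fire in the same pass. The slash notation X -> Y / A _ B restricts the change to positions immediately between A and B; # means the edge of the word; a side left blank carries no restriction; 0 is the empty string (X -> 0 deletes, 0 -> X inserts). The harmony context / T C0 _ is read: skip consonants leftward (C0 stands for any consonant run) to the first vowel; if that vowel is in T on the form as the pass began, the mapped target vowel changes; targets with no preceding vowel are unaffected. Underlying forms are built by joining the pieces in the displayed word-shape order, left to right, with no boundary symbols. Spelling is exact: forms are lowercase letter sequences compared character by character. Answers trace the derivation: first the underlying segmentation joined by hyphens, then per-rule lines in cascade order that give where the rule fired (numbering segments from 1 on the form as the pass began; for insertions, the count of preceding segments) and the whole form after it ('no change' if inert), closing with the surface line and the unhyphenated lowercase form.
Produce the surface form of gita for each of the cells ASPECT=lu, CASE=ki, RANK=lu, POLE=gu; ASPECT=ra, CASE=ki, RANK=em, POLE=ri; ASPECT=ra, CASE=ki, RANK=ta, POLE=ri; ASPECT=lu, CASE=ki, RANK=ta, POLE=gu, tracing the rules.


cell ASPECT=lu, CASE=ki, RANK=lu, POLE=gu:
underlying: gita-gum-ik-do-s
1. e -> o, i -> u / B C0 _: fires at position(s) 8: gitagumukdos
2. k -> g, s -> z / V _ V: no change
3. b -> p, d -> t, g -> k, v -> f, z -> s / _ #: no change
surface: gitagumukdos

cell ASPECT=ra, CASE=ki, RANK=em, POLE=ri:
underlying: gita-s-ik-uz-o
1. e -> o, i -> u / B C0 _: fires at position(s) 6: gitasukuzo
2. k -> g, s -> z / V _ V: fires at position(s) 5, 7: gitazuguzo
3. b -> p, d -> t, g -> k, v -> f, z -> s / _ #: no change
surface: gitazuguzo

cell ASPECT=ra, CASE=ki, RANK=ta, POLE=ri:
underlying: gita-s-ik-uz-az
1. e -> o, i -> u / B C0 _: fires at position(s) 6: gitasukuzaz
2. k -> g, s -> z / V _ V: fires at position(s) 5, 7: gitazuguzaz
3. b -> p, d -> t, g -> k, v -> f, z -> s / _ #: fires at position(s) 11: gitazuguzas
surface: gitazuguzas

cell ASPECT=lu, CASE=ki, RANK=ta, POLE=gu:
underlying: gita-gum-ik-do-az
1. e -> o, i -> u / B C0 _: fires at position(s) 8: gitagumukdoaz
2. k -> g, s -> z / V _ V: no change
3. b -> p, d -> t, g -> k, v -> f, z -> s / _ #: fires at position(s) 13: gitagumukdoas
surface: gitagumukdoas


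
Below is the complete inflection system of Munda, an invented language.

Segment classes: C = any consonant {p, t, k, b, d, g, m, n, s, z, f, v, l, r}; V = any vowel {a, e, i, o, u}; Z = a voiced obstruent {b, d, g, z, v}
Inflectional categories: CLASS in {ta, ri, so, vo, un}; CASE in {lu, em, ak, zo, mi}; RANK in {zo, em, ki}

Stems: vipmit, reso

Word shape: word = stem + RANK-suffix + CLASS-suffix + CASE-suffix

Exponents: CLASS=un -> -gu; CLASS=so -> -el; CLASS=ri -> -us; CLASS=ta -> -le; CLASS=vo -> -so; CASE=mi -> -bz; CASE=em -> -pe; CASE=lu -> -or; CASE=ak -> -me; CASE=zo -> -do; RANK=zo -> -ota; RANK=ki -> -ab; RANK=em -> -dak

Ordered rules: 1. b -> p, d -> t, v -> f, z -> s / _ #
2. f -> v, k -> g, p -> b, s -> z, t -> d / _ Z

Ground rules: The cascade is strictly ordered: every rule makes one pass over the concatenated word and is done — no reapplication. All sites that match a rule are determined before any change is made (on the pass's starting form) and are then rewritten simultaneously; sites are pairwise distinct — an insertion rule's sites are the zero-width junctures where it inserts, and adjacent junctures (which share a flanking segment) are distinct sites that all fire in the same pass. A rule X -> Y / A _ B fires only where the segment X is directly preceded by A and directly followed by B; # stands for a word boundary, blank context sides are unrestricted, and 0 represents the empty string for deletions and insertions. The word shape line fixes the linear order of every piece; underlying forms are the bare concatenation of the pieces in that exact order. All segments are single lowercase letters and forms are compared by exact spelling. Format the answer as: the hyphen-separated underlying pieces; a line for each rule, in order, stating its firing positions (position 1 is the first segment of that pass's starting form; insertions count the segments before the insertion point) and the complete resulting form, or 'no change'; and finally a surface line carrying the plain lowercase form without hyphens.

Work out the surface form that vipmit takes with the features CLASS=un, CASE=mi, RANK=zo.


underlying: vipmit-ota-gu-bz
1. b -> p, d -> t, v -> f, z -> s / _ #: fires at position(s) 13: vipmitotagubs
2. f -> v, k -> g, p -> b, s -> z, t -> d / _ Z: no change
surface: vipmitotagubs


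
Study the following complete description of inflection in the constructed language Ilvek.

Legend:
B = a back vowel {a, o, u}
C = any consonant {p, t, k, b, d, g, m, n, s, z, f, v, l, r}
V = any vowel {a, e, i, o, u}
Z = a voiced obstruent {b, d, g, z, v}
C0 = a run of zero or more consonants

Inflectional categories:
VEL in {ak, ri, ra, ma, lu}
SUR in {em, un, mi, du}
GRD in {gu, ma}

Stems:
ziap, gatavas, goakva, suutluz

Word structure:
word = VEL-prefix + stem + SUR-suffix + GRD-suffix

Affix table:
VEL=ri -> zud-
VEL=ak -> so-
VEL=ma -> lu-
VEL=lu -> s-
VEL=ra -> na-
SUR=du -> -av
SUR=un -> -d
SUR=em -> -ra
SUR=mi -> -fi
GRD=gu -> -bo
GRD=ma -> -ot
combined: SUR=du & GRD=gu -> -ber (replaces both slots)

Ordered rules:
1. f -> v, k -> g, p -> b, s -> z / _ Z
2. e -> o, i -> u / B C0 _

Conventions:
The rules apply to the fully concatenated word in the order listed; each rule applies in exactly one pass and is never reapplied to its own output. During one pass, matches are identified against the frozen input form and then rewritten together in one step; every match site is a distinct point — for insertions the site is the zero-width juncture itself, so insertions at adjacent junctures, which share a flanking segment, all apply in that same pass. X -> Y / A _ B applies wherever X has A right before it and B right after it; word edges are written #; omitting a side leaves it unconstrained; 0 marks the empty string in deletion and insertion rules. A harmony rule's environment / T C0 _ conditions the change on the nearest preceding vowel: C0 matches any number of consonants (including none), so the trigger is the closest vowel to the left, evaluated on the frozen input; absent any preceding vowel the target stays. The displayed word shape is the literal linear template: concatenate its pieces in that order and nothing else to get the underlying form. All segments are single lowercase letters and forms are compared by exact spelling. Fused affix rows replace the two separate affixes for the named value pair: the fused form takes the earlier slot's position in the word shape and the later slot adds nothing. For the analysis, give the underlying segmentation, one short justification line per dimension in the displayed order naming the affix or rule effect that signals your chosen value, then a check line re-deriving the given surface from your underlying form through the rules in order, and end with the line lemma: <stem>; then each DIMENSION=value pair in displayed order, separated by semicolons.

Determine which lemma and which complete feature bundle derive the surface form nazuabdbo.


underlying: na-ziap-d-bo
VEL=ra - signalled by the affix na-
SUR=un - signalled by the affix -d
GRD=gu - signalled by the affix -bo
check: naziapdbo -> naziabdbo -> nazuabdbo
lemma: ziap; VEL=ra; SUR=un; GRD=gu


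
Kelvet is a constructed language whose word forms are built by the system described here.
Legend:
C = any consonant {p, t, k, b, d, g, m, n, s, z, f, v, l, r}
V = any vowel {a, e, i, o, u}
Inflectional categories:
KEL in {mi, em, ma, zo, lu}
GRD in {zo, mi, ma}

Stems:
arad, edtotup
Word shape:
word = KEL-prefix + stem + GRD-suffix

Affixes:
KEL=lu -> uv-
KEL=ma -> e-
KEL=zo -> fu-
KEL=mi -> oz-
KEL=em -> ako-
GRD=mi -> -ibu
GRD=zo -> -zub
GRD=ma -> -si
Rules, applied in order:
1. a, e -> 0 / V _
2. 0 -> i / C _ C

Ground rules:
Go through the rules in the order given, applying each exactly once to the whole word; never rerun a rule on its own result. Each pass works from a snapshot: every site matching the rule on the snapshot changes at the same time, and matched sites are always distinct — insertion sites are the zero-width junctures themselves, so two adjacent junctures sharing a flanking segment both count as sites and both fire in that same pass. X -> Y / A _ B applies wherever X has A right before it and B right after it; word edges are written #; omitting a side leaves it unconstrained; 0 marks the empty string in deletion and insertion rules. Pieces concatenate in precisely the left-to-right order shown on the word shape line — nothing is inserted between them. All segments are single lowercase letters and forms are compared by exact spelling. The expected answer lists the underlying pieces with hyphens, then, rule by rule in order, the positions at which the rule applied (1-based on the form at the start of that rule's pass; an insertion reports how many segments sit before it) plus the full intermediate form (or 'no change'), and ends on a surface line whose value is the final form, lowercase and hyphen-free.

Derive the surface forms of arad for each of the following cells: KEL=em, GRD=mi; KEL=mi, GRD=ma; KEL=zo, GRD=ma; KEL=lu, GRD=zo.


cell KEL=em, GRD=mi:
underlying: ako-arad-ibu
1. a, e -> 0 / V _: fires at position(s) 4: akoradibu
2. 0 -> i / C _ C: no change
surface: akoradibu

cell KEL=mi, GRD=ma:
underlying: oz-arad-si
1. a, e -> 0 / V _: no change
2. 0 -> i / C _ C: inserts after position(s) 6: ozaradisi
surface: ozaradisi

cell KEL=zo, GRD=ma:
underlying: fu-arad-si
1. a, e -> 0 / V _: fires at position(s) 3: furadsi
2. 0 -> i / C _ C: inserts after position(s) 5: furadisi
surface: furadisi

cell KEL=lu, GRD=zo:
underlying: uv-arad-zub
1. a, e -> 0 / V _: no change
2. 0 -> i / C _ C: inserts after position(s) 6: uvaradizub
surface: uvaradizub


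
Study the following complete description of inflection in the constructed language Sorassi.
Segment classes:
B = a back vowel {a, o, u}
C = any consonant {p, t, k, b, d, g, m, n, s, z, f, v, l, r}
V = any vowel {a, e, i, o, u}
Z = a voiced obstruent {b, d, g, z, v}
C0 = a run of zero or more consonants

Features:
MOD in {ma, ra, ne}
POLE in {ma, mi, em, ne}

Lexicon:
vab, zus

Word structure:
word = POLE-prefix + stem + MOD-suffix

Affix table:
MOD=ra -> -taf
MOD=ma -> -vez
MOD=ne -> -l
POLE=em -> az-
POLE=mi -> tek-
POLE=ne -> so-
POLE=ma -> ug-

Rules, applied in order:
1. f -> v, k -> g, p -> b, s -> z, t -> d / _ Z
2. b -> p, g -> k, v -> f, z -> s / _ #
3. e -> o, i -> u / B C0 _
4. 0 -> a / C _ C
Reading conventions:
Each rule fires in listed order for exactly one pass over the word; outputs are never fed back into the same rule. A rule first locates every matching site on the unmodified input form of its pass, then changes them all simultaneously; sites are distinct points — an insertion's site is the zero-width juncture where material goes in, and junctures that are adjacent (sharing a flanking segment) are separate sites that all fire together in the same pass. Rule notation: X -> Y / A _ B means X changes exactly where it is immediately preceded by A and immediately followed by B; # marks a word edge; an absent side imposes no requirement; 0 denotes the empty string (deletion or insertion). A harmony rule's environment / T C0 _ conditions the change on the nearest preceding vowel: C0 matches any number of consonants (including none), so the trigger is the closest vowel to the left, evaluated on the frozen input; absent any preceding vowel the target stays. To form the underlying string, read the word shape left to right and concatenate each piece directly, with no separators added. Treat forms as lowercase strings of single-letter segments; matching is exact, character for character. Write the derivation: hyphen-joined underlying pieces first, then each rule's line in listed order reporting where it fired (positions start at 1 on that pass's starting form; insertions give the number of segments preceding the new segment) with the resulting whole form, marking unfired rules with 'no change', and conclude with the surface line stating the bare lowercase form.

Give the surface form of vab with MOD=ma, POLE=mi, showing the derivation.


underlying: tek-vab-vez
1. f -> v, k -> g, p -> b, s -> z, t -> d / _ Z: fires at position(s) 3: tegvabvez
2. b -> p, g -> k, v -> f, z -> s / _ #: fires at position(s) 9: tegvabves
3. e -> o, i -> u / B C0 _: fires at position(s) 8: tegvabvos
4. 0 -> a / C _ C: inserts after position(s) 3, 6: tegavabavos
surface: tegavabavos


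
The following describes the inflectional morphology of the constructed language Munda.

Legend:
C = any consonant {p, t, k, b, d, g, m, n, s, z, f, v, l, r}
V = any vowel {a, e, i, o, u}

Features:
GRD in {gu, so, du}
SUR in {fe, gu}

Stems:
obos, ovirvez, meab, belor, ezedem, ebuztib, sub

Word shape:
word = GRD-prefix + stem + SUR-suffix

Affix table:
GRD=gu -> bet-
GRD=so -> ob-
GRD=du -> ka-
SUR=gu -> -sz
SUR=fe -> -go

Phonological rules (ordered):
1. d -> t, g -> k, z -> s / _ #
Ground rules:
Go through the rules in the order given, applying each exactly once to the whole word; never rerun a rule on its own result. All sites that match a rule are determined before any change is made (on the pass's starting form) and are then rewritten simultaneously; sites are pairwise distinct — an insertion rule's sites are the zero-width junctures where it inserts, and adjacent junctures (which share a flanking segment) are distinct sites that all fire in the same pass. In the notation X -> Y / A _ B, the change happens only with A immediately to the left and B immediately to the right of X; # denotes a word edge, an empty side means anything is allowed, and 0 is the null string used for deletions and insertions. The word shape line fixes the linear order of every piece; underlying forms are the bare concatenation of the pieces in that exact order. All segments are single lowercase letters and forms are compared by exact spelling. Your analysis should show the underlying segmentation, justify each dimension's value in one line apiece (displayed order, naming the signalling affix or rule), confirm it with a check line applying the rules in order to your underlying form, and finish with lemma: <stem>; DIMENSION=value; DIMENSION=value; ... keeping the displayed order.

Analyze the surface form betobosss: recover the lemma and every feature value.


underlying: bet-obos-sz
GRD=gu - signalled by the affix bet-
SUR=gu - signalled by the affix -sz
check: betobossz -> betobosss
lemma: obos; GRD=gu; SUR=gu


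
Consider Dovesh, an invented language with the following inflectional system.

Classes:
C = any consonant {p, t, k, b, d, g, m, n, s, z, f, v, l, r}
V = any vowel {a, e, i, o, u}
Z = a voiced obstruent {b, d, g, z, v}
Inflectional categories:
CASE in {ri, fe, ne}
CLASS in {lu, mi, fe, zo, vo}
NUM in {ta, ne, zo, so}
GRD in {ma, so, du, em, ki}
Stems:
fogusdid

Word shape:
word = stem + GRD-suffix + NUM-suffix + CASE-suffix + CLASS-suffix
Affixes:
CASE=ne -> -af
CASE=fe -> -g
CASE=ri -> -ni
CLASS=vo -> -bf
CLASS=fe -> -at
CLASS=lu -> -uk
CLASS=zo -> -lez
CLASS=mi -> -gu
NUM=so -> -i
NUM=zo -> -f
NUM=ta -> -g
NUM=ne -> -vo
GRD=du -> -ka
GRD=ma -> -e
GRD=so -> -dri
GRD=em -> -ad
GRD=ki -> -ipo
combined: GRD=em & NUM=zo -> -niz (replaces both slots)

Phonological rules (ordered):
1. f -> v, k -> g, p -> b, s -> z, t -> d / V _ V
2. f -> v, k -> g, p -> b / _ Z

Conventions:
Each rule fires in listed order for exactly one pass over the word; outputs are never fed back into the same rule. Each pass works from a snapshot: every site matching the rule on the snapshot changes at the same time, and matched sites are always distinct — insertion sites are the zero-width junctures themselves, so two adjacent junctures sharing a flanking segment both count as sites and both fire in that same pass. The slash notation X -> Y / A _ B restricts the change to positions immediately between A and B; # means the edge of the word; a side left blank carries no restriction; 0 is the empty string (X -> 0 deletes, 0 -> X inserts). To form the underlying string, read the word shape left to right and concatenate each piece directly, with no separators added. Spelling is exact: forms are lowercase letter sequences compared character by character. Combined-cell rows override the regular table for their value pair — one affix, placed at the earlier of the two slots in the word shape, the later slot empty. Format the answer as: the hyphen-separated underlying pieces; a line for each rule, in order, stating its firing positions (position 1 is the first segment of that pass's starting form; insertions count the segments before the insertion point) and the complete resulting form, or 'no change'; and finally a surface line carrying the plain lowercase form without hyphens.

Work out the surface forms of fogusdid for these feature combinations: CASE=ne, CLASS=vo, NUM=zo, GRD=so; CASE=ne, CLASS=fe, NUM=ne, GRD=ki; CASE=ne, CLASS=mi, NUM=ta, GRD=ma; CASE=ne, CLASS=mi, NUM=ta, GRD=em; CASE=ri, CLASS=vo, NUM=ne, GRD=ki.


cell CASE=ne, CLASS=vo, NUM=zo, GRD=so:
underlying: fogusdid-dri-f-af-bf
1. f -> v, k -> g, p -> b, s -> z, t -> d / V _ V: fires at position(s) 12: fogusdiddrivafbf
2. f -> v, k -> g, p -> b / _ Z: fires at position(s) 14: fogusdiddrivavbf
surface: fogusdiddrivavbf

cell CASE=ne, CLASS=fe, NUM=ne, GRD=ki:
underlying: fogusdid-ipo-vo-af-at
1. f -> v, k -> g, p -> b, s -> z, t -> d / V _ V: fires at position(s) 10, 15: fogusdidibovoavat
2. f -> v, k -> g, p -> b / _ Z: no change
surface: fogusdidibovoavat

cell CASE=ne, CLASS=mi, NUM=ta, GRD=ma:
underlying: fogusdid-e-g-af-gu
1. f -> v, k -> g, p -> b, s -> z, t -> d / V _ V: no change
2. f -> v, k -> g, p -> b / _ Z: fires at position(s) 12: fogusdidegavgu
surface: fogusdidegavgu

cell CASE=ne, CLASS=mi, NUM=ta, GRD=em:
underlying: fogusdid-ad-g-af-gu
1. f -> v, k -> g, p -> b, s -> z, t -> d / V _ V: no change
2. f -> v, k -> g, p -> b / _ Z: fires at position(s) 13: fogusdidadgavgu
surface: fogusdidadgavgu

cell CASE=ri, CLASS=vo, NUM=ne, GRD=ki:
underlying: fogusdid-ipo-vo-ni-bf
1. f -> v, k -> g, p -> b, s -> z, t -> d / V _ V: fires at position(s) 10: fogusdidibovonibf
2. f -> v, k -> g, p -> b / _ Z: no change
surface: fogusdidibovonibf


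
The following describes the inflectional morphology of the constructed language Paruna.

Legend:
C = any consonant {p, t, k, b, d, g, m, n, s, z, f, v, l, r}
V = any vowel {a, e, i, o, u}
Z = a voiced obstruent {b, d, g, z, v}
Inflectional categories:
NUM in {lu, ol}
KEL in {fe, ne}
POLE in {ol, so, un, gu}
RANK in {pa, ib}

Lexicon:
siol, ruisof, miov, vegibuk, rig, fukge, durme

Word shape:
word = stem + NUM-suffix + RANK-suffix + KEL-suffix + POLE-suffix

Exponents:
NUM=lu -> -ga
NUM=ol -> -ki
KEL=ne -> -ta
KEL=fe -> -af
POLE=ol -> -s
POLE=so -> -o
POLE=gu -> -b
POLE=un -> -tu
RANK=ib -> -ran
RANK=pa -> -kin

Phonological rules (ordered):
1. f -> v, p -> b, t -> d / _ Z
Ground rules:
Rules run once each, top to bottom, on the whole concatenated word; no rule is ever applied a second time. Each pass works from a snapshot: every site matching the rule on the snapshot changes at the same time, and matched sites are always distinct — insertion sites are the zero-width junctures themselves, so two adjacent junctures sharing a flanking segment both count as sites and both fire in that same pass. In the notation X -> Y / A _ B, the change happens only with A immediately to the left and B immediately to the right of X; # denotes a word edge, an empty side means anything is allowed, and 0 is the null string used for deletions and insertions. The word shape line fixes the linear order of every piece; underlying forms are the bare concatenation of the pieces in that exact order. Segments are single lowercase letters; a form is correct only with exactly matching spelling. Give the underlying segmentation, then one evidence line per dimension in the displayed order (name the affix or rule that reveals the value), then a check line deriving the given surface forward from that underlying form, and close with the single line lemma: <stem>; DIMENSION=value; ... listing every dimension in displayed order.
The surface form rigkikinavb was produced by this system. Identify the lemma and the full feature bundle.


underlying: rig-ki-kin-af-b
NUM=ol - signalled by the affix -ki
KEL=fe - signalled by the affix -af
POLE=gu - signalled by the affix -b
RANK=pa - signalled by the affix -kin
check: rigkikinafb -> rigkikinavb
lemma: rig; NUM=ol; KEL=fe; POLE=gu; RANK=pa


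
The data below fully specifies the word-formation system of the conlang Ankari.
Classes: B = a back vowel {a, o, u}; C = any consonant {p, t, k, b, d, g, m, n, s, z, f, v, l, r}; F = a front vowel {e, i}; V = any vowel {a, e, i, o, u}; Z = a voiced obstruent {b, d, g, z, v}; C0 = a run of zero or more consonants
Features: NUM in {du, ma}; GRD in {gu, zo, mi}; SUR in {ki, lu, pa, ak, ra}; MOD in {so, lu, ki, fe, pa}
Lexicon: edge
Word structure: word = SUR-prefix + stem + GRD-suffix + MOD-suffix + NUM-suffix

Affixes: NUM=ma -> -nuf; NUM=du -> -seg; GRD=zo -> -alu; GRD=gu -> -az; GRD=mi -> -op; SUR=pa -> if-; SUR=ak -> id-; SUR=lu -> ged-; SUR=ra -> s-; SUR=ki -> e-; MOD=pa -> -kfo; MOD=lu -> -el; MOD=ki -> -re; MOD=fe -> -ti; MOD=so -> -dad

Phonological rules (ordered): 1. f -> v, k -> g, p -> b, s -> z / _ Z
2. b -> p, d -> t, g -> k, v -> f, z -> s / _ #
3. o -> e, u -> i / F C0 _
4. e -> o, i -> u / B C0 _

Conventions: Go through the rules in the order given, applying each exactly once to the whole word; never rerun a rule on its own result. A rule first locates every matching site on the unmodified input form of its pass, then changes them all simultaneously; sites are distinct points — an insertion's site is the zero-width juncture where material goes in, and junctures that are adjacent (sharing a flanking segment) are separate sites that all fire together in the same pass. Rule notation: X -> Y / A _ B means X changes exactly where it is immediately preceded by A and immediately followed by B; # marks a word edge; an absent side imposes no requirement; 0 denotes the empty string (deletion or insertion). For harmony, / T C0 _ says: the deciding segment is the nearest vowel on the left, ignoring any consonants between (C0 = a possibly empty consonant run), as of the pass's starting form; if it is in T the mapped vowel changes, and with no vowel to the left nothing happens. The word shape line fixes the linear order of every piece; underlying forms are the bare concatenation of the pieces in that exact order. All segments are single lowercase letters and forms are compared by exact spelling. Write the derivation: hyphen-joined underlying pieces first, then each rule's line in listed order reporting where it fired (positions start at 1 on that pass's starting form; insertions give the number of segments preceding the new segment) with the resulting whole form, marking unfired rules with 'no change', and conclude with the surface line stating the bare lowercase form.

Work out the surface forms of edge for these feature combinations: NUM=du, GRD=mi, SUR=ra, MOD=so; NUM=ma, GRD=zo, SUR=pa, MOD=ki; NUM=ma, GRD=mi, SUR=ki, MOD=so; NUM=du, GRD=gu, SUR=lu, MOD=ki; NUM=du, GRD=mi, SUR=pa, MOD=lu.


cell NUM=du, GRD=mi, SUR=ra, MOD=so:
underlying: s-edge-op-dad-seg
1. f -> v, k -> g, p -> b, s -> z / _ Z: fires at position(s) 7: sedgeobdadseg
2. b -> p, d -> t, g -> k, v -> f, z -> s / _ #: fires at position(s) 13: sedgeobdadsek
3. o -> e, u -> i / F C0 _: fires at position(s) 6: sedgeebdadsek
4. e -> o, i -> u / B C0 _: fires at position(s) 12: sedgeebdadsok
surface: sedgeebdadsok

cell NUM=ma, GRD=zo, SUR=pa, MOD=ki:
underlying: if-edge-alu-re-nuf
1. f -> v, k -> g, p -> b, s -> z / _ Z: no change
2. b -> p, d -> t, g -> k, v -> f, z -> s / _ #: no change
3. o -> e, u -> i / F C0 _: fires at position(s) 13: ifedgealurenif
4. e -> o, i -> u / B C0 _: fires at position(s) 11: ifedgealuronif
surface: ifedgealuronif

cell NUM=ma, GRD=mi, SUR=ki, MOD=so:
underlying: e-edge-op-dad-nuf
1. f -> v, k -> g, p -> b, s -> z / _ Z: fires at position(s) 7: eedgeobdadnuf
2. b -> p, d -> t, g -> k, v -> f, z -> s / _ #: no change
3. o -> e, u -> i / F C0 _: fires at position(s) 6: eedgeebdadnuf
4. e -> o, i -> u / B C0 _: no change
surface: eedgeebdadnuf

cell NUM=du, GRD=gu, SUR=lu, MOD=ki:
underlying: ged-edge-az-re-seg
1. f -> v, k -> g, p -> b, s -> z / _ Z: no change
2. b -> p, d -> t, g -> k, v -> f, z -> s / _ #: fires at position(s) 14: gededgeazresek
3. o -> e, u -> i / F C0 _: no change
4. e -> o, i -> u / B C0 _: fires at position(s) 11: gededgeazrosek
surface: gededgeazrosek

cell NUM=du, GRD=mi, SUR=pa, MOD=lu:
underlying: if-edge-op-el-seg
1. f -> v, k -> g, p -> b, s -> z / _ Z: no change
2. b -> p, d -> t, g -> k, v -> f, z -> s / _ #: fires at position(s) 13: ifedgeopelsek
3. o -> e, u -> i / F C0 _: fires at position(s) 7: ifedgeepelsek
4. e -> o, i -> u / B C0 _: no change
surface: ifedgeepelsek
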